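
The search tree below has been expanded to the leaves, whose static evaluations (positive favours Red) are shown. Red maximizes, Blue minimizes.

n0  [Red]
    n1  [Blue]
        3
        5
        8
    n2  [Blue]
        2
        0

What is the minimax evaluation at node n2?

0

n2 (Blue): min(2, 0) = 0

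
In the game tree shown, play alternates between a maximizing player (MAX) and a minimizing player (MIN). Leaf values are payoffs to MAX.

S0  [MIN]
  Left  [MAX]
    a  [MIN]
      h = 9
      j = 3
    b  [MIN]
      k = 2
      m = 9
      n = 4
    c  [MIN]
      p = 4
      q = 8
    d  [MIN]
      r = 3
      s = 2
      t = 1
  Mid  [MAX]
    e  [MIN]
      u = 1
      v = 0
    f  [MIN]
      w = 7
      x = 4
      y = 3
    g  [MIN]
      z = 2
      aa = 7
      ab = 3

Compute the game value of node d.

1

d (MIN): min(3, 2, 1) = 1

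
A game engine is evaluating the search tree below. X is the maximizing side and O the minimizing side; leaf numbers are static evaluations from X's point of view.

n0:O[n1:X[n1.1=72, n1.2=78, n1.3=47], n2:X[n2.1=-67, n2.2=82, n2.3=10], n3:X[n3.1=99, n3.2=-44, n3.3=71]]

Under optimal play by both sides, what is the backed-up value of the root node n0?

n1 (X): max(72, 78, 47) = 78
n2 (X): max(-67, 82, 10) = 82
n3 (X): max(99, -44, 71) = 99
n0 (O): min(78, 82, 99) = 78

78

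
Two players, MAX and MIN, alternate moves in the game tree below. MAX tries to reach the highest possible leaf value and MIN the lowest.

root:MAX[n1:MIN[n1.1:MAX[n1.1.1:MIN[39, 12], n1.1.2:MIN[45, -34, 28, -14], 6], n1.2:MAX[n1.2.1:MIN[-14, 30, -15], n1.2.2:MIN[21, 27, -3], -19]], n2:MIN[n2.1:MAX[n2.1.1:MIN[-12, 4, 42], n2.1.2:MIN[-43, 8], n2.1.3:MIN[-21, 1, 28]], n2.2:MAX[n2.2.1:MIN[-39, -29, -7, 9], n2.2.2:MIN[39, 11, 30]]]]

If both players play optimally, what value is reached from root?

-3

n1.1.1 (MIN): min(39, 12) = 12
n1.1.2 (MIN): min(45, -34, 28, -14) = -34
n1.1 (MAX): max(12, -34, 6) = 12
n1.2.1 (MIN): min(-14, 30, -15) = -15
n1.2.2 (MIN): min(21, 27, -3) = -3
n1.2 (MAX): max(-15, -3, -19) = -3
n1 (MIN): min(12, -3) = -3
n2.1.1 (MIN): min(-12, 4, 42) = -12
n2.1.2 (MIN): min(-43, 8) = -43
n2.1.3 (MIN): min(-21, 1, 28) = -21
n2.1 (MAX): max(-12, -43, -21) = -12
n2.2.1 (MIN): min(-39, -29, -7, 9) = -39
n2.2.2 (MIN): min(39, 11, 30) = 11
n2.2 (MAX): max(-39, 11) = 11
n2 (MIN): min(-12, 11) = -12
root (MAX): max(-3, -12) = -3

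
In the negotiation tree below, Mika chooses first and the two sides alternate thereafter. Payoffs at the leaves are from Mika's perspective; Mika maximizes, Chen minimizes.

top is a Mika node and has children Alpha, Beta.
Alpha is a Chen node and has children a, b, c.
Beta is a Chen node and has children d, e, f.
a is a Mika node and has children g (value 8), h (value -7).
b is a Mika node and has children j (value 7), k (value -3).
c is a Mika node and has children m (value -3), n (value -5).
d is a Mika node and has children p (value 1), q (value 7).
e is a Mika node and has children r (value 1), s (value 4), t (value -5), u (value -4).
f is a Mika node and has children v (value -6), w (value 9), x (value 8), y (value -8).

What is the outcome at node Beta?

4

d (Mika): max(1, 7) = 7
e (Mika): max(1, 4, -5, -4) = 4
f (Mika): max(-6, 9, 8, -8) = 9
Beta (Chen): min(7, 4, 9) = 4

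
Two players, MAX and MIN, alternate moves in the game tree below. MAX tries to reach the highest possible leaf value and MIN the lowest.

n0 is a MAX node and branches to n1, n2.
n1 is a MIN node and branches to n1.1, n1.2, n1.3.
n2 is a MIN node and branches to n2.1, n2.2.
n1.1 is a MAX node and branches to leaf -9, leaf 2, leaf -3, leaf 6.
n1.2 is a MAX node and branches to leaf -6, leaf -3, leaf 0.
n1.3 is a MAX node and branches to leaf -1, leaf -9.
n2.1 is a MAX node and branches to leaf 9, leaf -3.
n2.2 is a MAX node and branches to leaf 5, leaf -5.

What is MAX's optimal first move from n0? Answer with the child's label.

n1.1 (MAX): max(-9, 2, -3, 6) = 6
n1.2 (MAX): max(-6, -3, 0) = 0
n1.3 (MAX): max(-1, -9) = -1
n1 (MIN): min(6, 0, -1) = -1
n2.1 (MAX): max(9, -3) = 9
n2.2 (MAX): max(5, -5) = 5
n2 (MIN): min(9, 5) = 5
n0 (MAX): max(-1, 5) = 5
MAX at n0 wants the highest of {n1=-1, n2=5}, so chooses n2.

n2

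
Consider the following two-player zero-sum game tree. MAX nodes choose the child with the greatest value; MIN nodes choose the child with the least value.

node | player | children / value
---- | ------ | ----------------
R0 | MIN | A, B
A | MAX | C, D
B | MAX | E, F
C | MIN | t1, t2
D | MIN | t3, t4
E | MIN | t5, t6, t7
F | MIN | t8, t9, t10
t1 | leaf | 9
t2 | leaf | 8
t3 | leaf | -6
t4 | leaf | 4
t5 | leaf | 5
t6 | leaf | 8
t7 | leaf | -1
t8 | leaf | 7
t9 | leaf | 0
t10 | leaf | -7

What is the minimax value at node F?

F (MIN): min(7, 0, -7) = -7

-7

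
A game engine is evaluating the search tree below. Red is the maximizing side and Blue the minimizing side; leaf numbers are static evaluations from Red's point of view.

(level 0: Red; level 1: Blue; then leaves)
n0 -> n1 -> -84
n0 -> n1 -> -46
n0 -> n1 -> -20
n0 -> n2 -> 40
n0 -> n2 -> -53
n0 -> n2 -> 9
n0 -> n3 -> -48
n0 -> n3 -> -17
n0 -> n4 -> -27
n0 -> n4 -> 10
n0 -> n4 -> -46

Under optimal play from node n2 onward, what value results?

n2 (Blue): min(40, -53, 9) = -53

-53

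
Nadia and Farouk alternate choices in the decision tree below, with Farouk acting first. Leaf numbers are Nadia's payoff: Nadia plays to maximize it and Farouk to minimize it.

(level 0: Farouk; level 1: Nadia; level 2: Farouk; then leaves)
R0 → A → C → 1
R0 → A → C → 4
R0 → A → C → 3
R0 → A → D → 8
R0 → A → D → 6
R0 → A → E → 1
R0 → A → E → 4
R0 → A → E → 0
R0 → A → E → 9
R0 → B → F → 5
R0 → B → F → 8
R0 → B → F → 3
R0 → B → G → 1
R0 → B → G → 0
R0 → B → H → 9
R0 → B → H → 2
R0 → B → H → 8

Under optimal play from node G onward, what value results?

0

G (Farouk): min(1, 0) = 0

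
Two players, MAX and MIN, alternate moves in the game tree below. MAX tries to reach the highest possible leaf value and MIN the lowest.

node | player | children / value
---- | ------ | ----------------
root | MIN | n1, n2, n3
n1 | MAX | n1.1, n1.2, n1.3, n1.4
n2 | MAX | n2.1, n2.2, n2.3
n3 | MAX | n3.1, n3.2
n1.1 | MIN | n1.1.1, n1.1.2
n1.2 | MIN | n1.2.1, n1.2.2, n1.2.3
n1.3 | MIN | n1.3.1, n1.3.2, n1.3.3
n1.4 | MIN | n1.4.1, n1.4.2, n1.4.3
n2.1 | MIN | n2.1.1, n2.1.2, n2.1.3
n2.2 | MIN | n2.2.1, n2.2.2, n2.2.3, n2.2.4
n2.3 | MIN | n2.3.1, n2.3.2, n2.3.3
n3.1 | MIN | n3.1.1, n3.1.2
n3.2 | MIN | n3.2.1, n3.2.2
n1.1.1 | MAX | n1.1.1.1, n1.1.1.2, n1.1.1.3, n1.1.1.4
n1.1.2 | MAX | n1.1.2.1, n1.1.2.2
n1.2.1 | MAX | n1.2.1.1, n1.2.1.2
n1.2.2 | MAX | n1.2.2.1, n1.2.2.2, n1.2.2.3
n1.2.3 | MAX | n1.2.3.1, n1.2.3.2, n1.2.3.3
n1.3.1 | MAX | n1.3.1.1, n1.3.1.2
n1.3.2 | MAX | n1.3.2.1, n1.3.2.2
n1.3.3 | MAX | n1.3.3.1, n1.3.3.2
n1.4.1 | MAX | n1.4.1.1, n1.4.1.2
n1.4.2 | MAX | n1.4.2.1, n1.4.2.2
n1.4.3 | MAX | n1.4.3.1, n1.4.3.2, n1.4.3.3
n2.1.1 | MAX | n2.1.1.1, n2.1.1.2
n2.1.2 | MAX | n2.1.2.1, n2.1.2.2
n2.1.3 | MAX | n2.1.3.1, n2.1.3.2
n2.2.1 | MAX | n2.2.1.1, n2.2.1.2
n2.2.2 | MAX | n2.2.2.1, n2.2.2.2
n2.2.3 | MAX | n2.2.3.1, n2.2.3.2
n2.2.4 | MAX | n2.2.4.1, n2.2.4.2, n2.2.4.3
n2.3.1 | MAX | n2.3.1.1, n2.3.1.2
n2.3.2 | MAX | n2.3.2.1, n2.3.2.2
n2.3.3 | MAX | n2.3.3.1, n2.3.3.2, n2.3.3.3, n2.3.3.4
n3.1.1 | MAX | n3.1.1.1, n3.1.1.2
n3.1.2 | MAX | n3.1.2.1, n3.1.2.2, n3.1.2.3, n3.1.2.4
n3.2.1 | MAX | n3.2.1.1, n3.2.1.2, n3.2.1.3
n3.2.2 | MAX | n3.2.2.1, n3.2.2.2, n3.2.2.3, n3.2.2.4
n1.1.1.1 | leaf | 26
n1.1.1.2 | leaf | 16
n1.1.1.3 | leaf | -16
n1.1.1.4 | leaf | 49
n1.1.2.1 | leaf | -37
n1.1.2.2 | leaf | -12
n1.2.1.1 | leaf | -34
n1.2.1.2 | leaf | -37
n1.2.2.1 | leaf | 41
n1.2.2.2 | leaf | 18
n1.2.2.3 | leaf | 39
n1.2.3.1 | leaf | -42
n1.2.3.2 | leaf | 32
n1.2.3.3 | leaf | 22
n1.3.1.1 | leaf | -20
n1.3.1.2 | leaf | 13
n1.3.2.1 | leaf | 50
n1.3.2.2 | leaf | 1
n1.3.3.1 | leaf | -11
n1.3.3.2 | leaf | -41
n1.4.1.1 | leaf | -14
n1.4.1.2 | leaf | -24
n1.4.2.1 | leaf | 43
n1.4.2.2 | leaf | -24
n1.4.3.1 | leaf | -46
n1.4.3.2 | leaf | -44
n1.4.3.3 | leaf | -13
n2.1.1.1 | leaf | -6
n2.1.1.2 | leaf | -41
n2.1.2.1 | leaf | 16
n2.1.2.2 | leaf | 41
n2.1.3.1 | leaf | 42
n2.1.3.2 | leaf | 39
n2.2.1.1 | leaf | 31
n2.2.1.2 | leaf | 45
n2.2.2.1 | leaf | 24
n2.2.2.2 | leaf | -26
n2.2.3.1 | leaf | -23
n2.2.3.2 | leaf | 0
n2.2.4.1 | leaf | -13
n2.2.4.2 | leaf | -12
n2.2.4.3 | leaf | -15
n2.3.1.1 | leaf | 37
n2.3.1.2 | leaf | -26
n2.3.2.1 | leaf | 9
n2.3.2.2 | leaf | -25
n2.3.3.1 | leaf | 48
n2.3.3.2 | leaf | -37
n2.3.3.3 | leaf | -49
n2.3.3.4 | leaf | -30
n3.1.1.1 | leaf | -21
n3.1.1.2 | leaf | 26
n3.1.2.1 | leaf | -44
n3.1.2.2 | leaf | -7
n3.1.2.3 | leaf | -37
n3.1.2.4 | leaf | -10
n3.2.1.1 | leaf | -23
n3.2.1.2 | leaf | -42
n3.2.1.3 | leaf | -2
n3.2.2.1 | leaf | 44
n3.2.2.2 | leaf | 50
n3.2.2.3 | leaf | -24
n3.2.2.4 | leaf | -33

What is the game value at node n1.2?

-34

n1.2.1 (MAX): max(-34, -37) = -34
n1.2.2 (MAX): max(41, 18, 39) = 41
n1.2.3 (MAX): max(-42, 32, 22) = 32
n1.2 (MIN): min(-34, 41, 32) = -34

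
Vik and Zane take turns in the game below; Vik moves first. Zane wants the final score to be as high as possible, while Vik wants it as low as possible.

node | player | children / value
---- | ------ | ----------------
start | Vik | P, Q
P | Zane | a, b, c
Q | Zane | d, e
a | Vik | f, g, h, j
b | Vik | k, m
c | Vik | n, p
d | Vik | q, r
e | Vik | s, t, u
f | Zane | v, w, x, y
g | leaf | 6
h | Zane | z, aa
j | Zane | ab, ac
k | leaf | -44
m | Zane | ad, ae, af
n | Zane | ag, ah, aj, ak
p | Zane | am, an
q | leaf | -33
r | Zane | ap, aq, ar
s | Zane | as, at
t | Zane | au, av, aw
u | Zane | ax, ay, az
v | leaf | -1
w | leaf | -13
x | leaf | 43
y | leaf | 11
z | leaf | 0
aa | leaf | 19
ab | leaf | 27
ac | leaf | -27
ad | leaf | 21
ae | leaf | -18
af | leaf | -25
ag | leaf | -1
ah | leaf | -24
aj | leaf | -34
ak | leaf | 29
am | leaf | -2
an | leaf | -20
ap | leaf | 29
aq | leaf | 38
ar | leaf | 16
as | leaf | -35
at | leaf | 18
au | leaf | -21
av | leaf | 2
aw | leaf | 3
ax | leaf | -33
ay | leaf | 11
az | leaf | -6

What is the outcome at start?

f (Zane): max(-1, -13, 43, 11) = 43
h (Zane): max(0, 19) = 19
j (Zane): max(27, -27) = 27
a (Vik): min(43, 6, 19, 27) = 6
m (Zane): max(21, -18, -25) = 21
b (Vik): min(-44, 21) = -44
n (Zane): max(-1, -24, -34, 29) = 29
p (Zane): max(-2, -20) = -2
c (Vik): min(29, -2) = -2
P (Zane): max(6, -44, -2) = 6
r (Zane): max(29, 38, 16) = 38
d (Vik): min(-33, 38) = -33
s (Zane): max(-35, 18) = 18
t (Zane): max(-21, 2, 3) = 3
u (Zane): max(-33, 11, -6) = 11
e (Vik): min(18, 3, 11) = 3
Q (Zane): max(-33, 3) = 3
start (Vik): min(6, 3) = 3

3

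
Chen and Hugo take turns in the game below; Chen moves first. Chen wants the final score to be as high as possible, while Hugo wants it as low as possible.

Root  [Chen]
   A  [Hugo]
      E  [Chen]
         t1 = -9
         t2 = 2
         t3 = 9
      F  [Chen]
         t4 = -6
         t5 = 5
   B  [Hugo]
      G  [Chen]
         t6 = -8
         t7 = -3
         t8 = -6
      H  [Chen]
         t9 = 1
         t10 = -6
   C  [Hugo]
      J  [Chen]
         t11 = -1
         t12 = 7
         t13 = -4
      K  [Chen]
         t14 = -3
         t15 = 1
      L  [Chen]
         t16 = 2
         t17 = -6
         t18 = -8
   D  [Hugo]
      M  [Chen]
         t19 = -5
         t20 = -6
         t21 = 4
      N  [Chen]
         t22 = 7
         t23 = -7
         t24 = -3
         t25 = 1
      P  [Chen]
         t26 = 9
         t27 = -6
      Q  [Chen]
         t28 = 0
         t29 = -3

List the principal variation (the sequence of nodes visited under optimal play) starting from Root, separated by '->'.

Root -> A -> F -> t5

E (Chen): max(-9, 2, 9) = 9
F (Chen): max(-6, 5) = 5
A (Hugo): min(9, 5) = 5
G (Chen): max(-8, -3, -6) = -3
H (Chen): max(1, -6) = 1
B (Hugo): min(-3, 1) = -3
J (Chen): max(-1, 7, -4) = 7
K (Chen): max(-3, 1) = 1
L (Chen): max(2, -6, -8) = 2
C (Hugo): min(7, 1, 2) = 1
M (Chen): max(-5, -6, 4) = 4
N (Chen): max(7, -7, -3, 1) = 7
P (Chen): max(9, -6) = 9
Q (Chen): max(0, -3) = 0
D (Hugo): min(4, 7, 9, 0) = 0
Root (Chen): max(5, -3, 1, 0) = 5
At Root, Chen picks A (highest: 5).
At A, Hugo picks F (lowest: 5).
At F, Chen picks t5 (highest: 5).
Terminal value 5.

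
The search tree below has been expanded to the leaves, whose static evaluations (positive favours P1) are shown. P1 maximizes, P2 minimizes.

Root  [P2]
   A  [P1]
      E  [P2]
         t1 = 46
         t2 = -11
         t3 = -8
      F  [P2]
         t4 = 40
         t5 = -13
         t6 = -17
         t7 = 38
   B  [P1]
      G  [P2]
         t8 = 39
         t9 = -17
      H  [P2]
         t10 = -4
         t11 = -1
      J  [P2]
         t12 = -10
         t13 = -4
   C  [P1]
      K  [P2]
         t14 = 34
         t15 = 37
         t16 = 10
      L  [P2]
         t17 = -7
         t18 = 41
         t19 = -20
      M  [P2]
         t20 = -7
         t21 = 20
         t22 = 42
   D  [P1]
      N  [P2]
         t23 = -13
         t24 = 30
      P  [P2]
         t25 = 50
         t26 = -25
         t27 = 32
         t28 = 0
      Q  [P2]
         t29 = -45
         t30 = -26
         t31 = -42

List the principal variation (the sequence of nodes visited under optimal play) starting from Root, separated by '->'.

Root -> D -> N -> t23

E (P2): min(46, -11, -8) = -11
F (P2): min(40, -13, -17, 38) = -17
A (P1): max(-11, -17) = -11
G (P2): min(39, -17) = -17
H (P2): min(-4, -1) = -4
J (P2): min(-10, -4) = -10
B (P1): max(-17, -4, -10) = -4
K (P2): min(34, 37, 10) = 10
L (P2): min(-7, 41, -20) = -20
M (P2): min(-7, 20, 42) = -7
C (P1): max(10, -20, -7) = 10
N (P2): min(-13, 30) = -13
P (P2): min(50, -25, 32, 0) = -25
Q (P2): min(-45, -26, -42) = -45
D (P1): max(-13, -25, -45) = -13
Root (P2): min(-11, -4, 10, -13) = -13
At Root, P2 picks D (lowest: -13).
At D, P1 picks N (highest: -13).
At N, P2 picks t23 (lowest: -13).
Terminal value -13.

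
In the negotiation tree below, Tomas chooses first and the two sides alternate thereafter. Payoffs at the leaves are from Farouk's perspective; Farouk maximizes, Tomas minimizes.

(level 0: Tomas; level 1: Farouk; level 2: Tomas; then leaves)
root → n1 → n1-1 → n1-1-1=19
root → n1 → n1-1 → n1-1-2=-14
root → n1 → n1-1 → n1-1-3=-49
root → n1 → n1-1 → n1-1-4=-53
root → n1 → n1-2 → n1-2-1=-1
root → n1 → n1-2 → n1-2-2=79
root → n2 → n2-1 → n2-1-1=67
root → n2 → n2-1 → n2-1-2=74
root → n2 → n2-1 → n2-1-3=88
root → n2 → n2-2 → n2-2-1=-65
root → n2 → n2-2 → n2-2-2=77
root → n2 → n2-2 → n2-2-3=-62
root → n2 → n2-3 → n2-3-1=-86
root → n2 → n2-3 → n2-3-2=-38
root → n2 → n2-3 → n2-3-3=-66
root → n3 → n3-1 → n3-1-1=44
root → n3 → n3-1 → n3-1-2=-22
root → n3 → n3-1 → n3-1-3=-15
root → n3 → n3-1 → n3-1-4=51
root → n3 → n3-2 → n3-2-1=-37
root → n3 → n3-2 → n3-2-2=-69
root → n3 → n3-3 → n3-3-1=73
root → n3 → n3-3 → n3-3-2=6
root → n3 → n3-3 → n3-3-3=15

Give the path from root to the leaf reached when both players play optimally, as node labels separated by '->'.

n1-1 (Tomas): min(19, -14, -49, -53) = -53
n1-2 (Tomas): min(-1, 79) = -1
n1 (Farouk): max(-53, -1) = -1
n2-1 (Tomas): min(67, 74, 88) = 67
n2-2 (Tomas): min(-65, 77, -62) = -65
n2-3 (Tomas): min(-86, -38, -66) = -86
n2 (Farouk): max(67, -65, -86) = 67
n3-1 (Tomas): min(44, -22, -15, 51) = -22
n3-2 (Tomas): min(-37, -69) = -69
n3-3 (Tomas): min(73, 6, 15) = 6
n3 (Farouk): max(-22, -69, 6) = 6
root (Tomas): min(-1, 67, 6) = -1
At root, Tomas picks n1 (lowest: -1).
At n1, Farouk picks n1-2 (highest: -1).
At n1-2, Tomas picks n1-2-1 (lowest: -1).
Terminal value -1.

root -> n1 -> n1-2 -> n1-2-1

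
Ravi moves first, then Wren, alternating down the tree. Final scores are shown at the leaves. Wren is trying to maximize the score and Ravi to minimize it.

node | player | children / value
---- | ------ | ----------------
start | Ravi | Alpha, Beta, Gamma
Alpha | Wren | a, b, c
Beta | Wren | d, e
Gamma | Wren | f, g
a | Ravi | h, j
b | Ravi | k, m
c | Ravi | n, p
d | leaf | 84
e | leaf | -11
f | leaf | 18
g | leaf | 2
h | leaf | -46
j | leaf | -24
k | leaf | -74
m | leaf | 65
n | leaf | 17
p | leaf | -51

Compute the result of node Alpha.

a (Ravi): min(-46, -24) = -46
b (Ravi): min(-74, 65) = -74
c (Ravi): min(17, -51) = -51
Alpha (Wren): max(-46, -74, -51) = -46

-46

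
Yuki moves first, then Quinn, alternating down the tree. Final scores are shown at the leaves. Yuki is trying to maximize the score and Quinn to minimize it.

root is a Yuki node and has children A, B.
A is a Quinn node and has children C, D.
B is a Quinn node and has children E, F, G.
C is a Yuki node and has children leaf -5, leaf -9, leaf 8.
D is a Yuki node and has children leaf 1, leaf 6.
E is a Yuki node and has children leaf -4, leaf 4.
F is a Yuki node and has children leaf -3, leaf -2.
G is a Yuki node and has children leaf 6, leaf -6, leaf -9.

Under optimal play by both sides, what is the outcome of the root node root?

6

C (Yuki): max(-5, -9, 8) = 8
D (Yuki): max(1, 6) = 6
A (Quinn): min(8, 6) = 6
E (Yuki): max(-4, 4) = 4
F (Yuki): max(-3, -2) = -2
G (Yuki): max(6, -6, -9) = 6
B (Quinn): min(4, -2, 6) = -2
root (Yuki): max(6, -2) = 6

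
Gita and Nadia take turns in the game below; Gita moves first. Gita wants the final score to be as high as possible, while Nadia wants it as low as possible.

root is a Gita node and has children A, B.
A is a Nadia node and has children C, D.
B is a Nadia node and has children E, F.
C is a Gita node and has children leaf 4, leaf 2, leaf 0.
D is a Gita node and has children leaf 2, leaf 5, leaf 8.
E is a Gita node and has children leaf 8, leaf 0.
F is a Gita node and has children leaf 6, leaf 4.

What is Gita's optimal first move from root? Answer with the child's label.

B

C (Gita): max(4, 2, 0) = 4
D (Gita): max(2, 5, 8) = 8
A (Nadia): min(4, 8) = 4
E (Gita): max(8, 0) = 8
F (Gita): max(6, 4) = 6
B (Nadia): min(8, 6) = 6
root (Gita): max(4, 6) = 6
Gita at root wants the highest of {A=4, B=6}, so chooses B.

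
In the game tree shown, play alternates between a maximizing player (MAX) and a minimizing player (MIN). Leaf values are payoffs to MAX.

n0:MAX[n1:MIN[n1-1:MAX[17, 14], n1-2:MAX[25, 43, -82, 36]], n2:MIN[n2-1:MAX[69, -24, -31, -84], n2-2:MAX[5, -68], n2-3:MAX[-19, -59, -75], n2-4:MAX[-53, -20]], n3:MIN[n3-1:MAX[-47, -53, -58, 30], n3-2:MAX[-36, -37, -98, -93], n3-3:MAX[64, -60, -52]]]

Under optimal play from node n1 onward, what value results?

17

n1-1 (MAX): max(17, 14) = 17
n1-2 (MAX): max(25, 43, -82, 36) = 43
n1 (MIN): min(17, 43) = 17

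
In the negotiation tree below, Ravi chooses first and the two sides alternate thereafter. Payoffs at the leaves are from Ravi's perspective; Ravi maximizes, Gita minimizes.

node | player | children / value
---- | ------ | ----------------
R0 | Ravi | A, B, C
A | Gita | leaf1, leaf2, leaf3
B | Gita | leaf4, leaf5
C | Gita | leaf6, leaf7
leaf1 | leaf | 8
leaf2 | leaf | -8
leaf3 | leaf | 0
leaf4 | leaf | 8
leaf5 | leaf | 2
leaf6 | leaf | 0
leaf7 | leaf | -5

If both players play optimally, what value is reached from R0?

2

A (Gita): min(8, -8, 0) = -8
B (Gita): min(8, 2) = 2
C (Gita): min(0, -5) = -5
R0 (Ravi): max(-8, 2, -5) = 2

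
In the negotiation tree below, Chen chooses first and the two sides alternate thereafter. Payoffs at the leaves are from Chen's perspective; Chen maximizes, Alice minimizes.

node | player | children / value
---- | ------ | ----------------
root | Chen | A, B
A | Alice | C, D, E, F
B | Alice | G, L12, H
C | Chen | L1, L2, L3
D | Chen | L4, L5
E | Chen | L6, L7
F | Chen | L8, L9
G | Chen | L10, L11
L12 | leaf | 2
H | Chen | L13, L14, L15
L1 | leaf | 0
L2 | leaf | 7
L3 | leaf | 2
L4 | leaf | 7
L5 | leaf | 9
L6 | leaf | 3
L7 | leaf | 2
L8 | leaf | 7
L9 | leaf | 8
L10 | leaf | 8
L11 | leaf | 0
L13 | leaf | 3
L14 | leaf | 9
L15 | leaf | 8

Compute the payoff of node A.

3

C (Chen): max(0, 7, 2) = 7
D (Chen): max(7, 9) = 9
E (Chen): max(3, 2) = 3
F (Chen): max(7, 8) = 8
A (Alice): min(7, 9, 3, 8) = 3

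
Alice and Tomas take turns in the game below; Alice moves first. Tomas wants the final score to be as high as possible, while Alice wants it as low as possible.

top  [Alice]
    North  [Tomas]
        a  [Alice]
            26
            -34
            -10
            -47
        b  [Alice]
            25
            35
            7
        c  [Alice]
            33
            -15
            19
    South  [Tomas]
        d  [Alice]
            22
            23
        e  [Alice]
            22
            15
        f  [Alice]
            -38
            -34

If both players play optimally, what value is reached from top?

a (Alice): min(26, -34, -10, -47) = -47
b (Alice): min(25, 35, 7) = 7
c (Alice): min(33, -15, 19) = -15
North (Tomas): max(-47, 7, -15) = 7
d (Alice): min(22, 23) = 22
e (Alice): min(22, 15) = 15
f (Alice): min(-38, -34) = -38
South (Tomas): max(22, 15, -38) = 22
top (Alice): min(7, 22) = 7

7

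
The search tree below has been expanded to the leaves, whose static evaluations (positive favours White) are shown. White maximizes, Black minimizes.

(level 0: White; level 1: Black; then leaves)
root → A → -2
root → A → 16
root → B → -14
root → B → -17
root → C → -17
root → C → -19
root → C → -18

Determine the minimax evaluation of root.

A (Black): min(-2, 16) = -2
B (Black): min(-14, -17) = -17
C (Black): min(-17, -19, -18) = -19
root (White): max(-2, -17, -19) = -2

-2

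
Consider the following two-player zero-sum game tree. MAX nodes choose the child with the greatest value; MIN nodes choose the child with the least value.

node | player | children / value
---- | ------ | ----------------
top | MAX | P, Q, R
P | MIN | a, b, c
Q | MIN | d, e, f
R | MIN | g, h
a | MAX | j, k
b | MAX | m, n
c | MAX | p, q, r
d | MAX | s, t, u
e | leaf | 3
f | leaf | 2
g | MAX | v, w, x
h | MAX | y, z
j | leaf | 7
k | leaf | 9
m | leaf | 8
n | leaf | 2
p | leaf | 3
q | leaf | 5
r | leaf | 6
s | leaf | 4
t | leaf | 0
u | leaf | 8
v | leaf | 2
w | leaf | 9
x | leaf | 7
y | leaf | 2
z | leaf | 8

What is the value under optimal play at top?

a (MAX): max(7, 9) = 9
b (MAX): max(8, 2) = 8
c (MAX): max(3, 5, 6) = 6
P (MIN): min(9, 8, 6) = 6
d (MAX): max(4, 0, 8) = 8
Q (MIN): min(8, 3, 2) = 2
g (MAX): max(2, 9, 7) = 9
h (MAX): max(2, 8) = 8
R (MIN): min(9, 8) = 8
top (MAX): max(6, 2, 8) = 8

8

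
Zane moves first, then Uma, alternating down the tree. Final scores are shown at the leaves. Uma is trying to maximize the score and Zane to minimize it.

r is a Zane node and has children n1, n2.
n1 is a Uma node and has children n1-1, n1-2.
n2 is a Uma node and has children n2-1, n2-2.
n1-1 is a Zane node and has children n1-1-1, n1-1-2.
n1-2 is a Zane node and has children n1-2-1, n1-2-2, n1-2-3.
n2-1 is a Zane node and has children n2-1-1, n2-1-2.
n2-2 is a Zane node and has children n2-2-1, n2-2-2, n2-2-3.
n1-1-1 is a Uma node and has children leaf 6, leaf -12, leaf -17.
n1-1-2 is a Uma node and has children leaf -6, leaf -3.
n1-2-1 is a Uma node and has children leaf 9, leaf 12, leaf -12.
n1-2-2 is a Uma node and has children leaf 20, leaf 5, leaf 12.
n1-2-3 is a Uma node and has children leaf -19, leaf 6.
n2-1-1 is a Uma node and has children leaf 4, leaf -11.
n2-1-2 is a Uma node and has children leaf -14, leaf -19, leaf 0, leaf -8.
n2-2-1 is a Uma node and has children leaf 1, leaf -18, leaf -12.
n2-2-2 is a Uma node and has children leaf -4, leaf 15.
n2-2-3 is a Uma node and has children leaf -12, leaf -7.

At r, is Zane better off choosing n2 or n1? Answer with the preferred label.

n2

n2-1-1 (Uma): max(4, -11) = 4
n2-1-2 (Uma): max(-14, -19, 0, -8) = 0
n2-1 (Zane): min(4, 0) = 0
n2-2-1 (Uma): max(1, -18, -12) = 1
n2-2-2 (Uma): max(-4, 15) = 15
n2-2-3 (Uma): max(-12, -7) = -7
n2-2 (Zane): min(1, 15, -7) = -7
n2 (Uma): max(0, -7) = 0
n1-1-1 (Uma): max(6, -12, -17) = 6
n1-1-2 (Uma): max(-6, -3) = -3
n1-1 (Zane): min(6, -3) = -3
n1-2-1 (Uma): max(9, 12, -12) = 12
n1-2-2 (Uma): max(20, 5, 12) = 20
n1-2-3 (Uma): max(-19, 6) = 6
n1-2 (Zane): min(12, 20, 6) = 6
n1 (Uma): max(-3, 6) = 6
Zane prefers the lower value; n2=0, n1=6. n2 is better since 0 < 6.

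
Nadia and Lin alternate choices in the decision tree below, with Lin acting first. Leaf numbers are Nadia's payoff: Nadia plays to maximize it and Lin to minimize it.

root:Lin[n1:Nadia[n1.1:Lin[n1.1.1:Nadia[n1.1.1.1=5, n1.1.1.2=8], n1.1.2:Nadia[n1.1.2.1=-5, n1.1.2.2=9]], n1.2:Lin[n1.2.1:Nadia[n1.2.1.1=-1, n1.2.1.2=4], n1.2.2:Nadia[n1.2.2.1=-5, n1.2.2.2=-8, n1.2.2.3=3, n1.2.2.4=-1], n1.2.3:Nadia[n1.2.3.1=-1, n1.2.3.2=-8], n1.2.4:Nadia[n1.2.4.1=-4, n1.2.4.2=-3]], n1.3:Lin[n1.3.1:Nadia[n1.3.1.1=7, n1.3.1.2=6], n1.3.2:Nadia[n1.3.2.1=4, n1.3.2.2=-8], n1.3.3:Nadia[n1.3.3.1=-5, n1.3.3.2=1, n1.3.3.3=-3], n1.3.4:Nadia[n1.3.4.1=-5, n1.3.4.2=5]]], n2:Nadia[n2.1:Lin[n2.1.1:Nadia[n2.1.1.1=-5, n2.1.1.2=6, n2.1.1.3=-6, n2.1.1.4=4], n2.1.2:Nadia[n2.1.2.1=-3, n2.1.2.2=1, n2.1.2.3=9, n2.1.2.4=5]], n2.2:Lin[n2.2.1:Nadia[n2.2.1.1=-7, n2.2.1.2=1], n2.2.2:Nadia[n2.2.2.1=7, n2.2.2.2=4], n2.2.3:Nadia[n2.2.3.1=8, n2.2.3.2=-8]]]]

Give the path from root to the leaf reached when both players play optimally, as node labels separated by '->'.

n1.1.1 (Nadia): max(5, 8) = 8
n1.1.2 (Nadia): max(-5, 9) = 9
n1.1 (Lin): min(8, 9) = 8
n1.2.1 (Nadia): max(-1, 4) = 4
n1.2.2 (Nadia): max(-5, -8, 3, -1) = 3
n1.2.3 (Nadia): max(-1, -8) = -1
n1.2.4 (Nadia): max(-4, -3) = -3
n1.2 (Lin): min(4, 3, -1, -3) = -3
n1.3.1 (Nadia): max(7, 6) = 7
n1.3.2 (Nadia): max(4, -8) = 4
n1.3.3 (Nadia): max(-5, 1, -3) = 1
n1.3.4 (Nadia): max(-5, 5) = 5
n1.3 (Lin): min(7, 4, 1, 5) = 1
n1 (Nadia): max(8, -3, 1) = 8
n2.1.1 (Nadia): max(-5, 6, -6, 4) = 6
n2.1.2 (Nadia): max(-3, 1, 9, 5) = 9
n2.1 (Lin): min(6, 9) = 6
n2.2.1 (Nadia): max(-7, 1) = 1
n2.2.2 (Nadia): max(7, 4) = 7
n2.2.3 (Nadia): max(8, -8) = 8
n2.2 (Lin): min(1, 7, 8) = 1
n2 (Nadia): max(6, 1) = 6
root (Lin): min(8, 6) = 6
At root, Lin picks n2 (lowest: 6).
At n2, Nadia picks n2.1 (highest: 6).
At n2.1, Lin picks n2.1.1 (lowest: 6).
At n2.1.1, Nadia picks n2.1.1.2 (highest: 6).
Terminal value 6.

root -> n2 -> n2.1 -> n2.1.1 -> n2.1.1.2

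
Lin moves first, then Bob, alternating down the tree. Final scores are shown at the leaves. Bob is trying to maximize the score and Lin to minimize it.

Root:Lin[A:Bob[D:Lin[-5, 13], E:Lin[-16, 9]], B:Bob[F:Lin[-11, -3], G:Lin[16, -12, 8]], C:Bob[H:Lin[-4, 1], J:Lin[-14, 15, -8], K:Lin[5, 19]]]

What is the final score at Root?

D (Lin): min(-5, 13) = -5
E (Lin): min(-16, 9) = -16
A (Bob): max(-5, -16) = -5
F (Lin): min(-11, -3) = -11
G (Lin): min(16, -12, 8) = -12
B (Bob): max(-11, -12) = -11
H (Lin): min(-4, 1) = -4
J (Lin): min(-14, 15, -8) = -14
K (Lin): min(5, 19) = 5
C (Bob): max(-4, -14, 5) = 5
Root (Lin): min(-5, -11, 5) = -11

-11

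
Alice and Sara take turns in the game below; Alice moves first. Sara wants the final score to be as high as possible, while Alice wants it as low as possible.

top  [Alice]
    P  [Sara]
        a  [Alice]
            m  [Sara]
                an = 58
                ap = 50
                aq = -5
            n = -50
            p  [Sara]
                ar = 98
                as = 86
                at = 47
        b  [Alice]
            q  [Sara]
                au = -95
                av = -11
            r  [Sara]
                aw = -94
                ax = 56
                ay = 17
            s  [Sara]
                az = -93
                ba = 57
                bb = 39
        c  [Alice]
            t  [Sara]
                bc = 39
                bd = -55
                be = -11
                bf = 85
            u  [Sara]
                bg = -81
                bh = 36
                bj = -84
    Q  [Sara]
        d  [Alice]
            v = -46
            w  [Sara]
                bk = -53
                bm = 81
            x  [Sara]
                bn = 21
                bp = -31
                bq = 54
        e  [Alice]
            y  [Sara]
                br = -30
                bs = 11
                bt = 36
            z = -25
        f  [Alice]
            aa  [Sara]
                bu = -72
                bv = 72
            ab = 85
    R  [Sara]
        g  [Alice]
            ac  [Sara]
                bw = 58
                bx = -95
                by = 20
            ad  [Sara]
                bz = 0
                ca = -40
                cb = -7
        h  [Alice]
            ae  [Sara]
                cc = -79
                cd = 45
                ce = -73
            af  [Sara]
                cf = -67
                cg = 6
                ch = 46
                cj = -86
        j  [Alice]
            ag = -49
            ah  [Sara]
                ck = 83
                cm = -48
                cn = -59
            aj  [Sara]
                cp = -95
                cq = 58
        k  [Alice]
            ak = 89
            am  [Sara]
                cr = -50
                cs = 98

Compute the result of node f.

aa (Sara): max(-72, 72) = 72
f (Alice): min(72, 85) = 72

72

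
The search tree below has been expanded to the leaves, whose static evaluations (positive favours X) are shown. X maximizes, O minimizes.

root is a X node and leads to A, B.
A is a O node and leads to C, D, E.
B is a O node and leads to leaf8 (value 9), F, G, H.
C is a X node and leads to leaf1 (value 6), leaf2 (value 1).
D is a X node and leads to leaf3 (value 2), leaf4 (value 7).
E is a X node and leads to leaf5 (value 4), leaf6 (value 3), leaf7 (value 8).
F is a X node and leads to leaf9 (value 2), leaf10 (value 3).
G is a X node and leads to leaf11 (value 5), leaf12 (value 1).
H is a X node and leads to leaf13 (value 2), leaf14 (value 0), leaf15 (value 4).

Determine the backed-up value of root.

6

C (X): max(6, 1) = 6
D (X): max(2, 7) = 7
E (X): max(4, 3, 8) = 8
A (O): min(6, 7, 8) = 6
F (X): max(2, 3) = 3
G (X): max(5, 1) = 5
H (X): max(2, 0, 4) = 4
B (O): min(9, 3, 5, 4) = 3
root (X): max(6, 3) = 6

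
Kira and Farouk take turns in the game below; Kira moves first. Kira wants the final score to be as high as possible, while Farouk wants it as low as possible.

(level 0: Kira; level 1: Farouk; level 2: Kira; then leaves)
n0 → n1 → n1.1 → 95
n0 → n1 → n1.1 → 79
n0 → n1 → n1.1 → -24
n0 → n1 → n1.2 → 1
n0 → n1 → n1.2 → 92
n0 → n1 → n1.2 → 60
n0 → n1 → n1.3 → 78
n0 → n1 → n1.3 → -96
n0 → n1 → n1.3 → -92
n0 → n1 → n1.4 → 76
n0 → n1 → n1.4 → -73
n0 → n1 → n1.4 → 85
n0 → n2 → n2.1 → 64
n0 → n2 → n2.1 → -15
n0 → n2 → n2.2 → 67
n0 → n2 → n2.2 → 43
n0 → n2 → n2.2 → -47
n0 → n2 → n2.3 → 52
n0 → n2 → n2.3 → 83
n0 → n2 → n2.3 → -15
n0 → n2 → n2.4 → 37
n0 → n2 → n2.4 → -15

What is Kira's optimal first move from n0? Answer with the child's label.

n1

n1.1 (Kira): max(95, 79, -24) = 95
n1.2 (Kira): max(1, 92, 60) = 92
n1.3 (Kira): max(78, -96, -92) = 78
n1.4 (Kira): max(76, -73, 85) = 85
n1 (Farouk): min(95, 92, 78, 85) = 78
n2.1 (Kira): max(64, -15) = 64
n2.2 (Kira): max(67, 43, -47) = 67
n2.3 (Kira): max(52, 83, -15) = 83
n2.4 (Kira): max(37, -15) = 37
n2 (Farouk): min(64, 67, 83, 37) = 37
n0 (Kira): max(78, 37) = 78
Kira at n0 wants the highest of {n1=78, n2=37}, so chooses n1.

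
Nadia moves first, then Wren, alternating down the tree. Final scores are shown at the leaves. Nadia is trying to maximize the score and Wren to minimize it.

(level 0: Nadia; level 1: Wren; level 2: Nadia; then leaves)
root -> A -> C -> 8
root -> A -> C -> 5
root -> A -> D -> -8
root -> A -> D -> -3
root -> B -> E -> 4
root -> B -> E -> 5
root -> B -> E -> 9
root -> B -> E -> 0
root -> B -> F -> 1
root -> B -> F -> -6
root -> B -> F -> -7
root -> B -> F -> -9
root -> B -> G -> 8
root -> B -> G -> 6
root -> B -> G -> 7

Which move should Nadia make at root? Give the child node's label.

B

C (Nadia): max(8, 5) = 8
D (Nadia): max(-8, -3) = -3
A (Wren): min(8, -3) = -3
E (Nadia): max(4, 5, 9, 0) = 9
F (Nadia): max(1, -6, -7, -9) = 1
G (Nadia): max(8, 6, 7) = 8
B (Wren): min(9, 1, 8) = 1
root (Nadia): max(-3, 1) = 1
Nadia at root wants the highest of {A=-3, B=1}, so chooses B.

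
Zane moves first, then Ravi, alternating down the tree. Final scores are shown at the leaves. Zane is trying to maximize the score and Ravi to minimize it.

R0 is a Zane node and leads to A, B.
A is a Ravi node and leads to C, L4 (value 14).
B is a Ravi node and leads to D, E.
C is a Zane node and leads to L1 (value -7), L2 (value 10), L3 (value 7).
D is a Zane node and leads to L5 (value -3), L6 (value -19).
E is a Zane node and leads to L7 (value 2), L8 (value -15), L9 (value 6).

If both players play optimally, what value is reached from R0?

C (Zane): max(-7, 10, 7) = 10
A (Ravi): min(10, 14) = 10
D (Zane): max(-3, -19) = -3
E (Zane): max(2, -15, 6) = 6
B (Ravi): min(-3, 6) = -3
R0 (Zane): max(10, -3) = 10

10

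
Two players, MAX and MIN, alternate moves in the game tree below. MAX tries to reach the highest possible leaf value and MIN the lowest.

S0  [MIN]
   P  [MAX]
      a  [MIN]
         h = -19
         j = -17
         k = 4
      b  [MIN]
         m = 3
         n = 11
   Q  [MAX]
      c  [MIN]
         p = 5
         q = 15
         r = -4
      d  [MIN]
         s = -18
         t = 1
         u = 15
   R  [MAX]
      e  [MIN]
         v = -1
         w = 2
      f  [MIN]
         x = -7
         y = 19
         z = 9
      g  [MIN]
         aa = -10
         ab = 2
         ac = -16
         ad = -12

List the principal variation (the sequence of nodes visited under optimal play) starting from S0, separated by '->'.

a (MIN): min(-19, -17, 4) = -19
b (MIN): min(3, 11) = 3
P (MAX): max(-19, 3) = 3
c (MIN): min(5, 15, -4) = -4
d (MIN): min(-18, 1, 15) = -18
Q (MAX): max(-4, -18) = -4
e (MIN): min(-1, 2) = -1
f (MIN): min(-7, 19, 9) = -7
g (MIN): min(-10, 2, -16, -12) = -16
R (MAX): max(-1, -7, -16) = -1
S0 (MIN): min(3, -4, -1) = -4
At S0, MIN picks Q (lowest: -4).
At Q, MAX picks c (highest: -4).
At c, MIN picks r (lowest: -4).
Terminal value -4.

S0 -> Q -> c -> r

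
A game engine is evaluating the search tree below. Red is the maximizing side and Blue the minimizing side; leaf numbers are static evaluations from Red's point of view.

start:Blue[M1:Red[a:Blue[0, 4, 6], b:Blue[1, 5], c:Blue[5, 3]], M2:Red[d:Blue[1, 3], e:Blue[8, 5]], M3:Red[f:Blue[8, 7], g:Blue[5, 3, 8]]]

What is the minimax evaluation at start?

a (Blue): min(0, 4, 6) = 0
b (Blue): min(1, 5) = 1
c (Blue): min(5, 3) = 3
M1 (Red): max(0, 1, 3) = 3
d (Blue): min(1, 3) = 1
e (Blue): min(8, 5) = 5
M2 (Red): max(1, 5) = 5
f (Blue): min(8, 7) = 7
g (Blue): min(5, 3, 8) = 3
M3 (Red): max(7, 3) = 7
start (Blue): min(3, 5, 7) = 3

3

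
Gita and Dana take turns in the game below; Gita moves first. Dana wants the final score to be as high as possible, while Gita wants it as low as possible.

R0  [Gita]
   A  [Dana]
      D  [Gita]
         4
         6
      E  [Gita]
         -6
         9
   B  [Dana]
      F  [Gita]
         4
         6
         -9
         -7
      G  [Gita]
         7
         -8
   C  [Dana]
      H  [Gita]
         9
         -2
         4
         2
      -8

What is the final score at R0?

-8

D (Gita): min(4, 6) = 4
E (Gita): min(-6, 9) = -6
A (Dana): max(4, -6) = 4
F (Gita): min(4, 6, -9, -7) = -9
G (Gita): min(7, -8) = -8
B (Dana): max(-9, -8) = -8
H (Gita): min(9, -2, 4, 2) = -2
C (Dana): max(-2, -8) = -2
R0 (Gita): min(4, -8, -2) = -8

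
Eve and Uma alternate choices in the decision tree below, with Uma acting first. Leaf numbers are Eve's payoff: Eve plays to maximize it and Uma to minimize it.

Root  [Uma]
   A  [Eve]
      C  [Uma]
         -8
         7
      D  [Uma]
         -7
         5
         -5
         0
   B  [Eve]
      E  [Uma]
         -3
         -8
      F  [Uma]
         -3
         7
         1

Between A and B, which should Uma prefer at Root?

A

C (Uma): min(-8, 7) = -8
D (Uma): min(-7, 5, -5, 0) = -7
A (Eve): max(-8, -7) = -7
E (Uma): min(-3, -8) = -8
F (Uma): min(-3, 7, 1) = -3
B (Eve): max(-8, -3) = -3
Uma prefers the lower value; A=-7, B=-3. A is better since -7 < -3.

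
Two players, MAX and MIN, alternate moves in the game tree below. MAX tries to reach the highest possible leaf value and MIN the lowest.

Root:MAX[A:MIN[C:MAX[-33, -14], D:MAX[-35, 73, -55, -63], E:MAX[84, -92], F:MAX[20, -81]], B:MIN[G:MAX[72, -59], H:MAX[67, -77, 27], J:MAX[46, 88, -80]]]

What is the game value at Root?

67

C (MAX): max(-33, -14) = -14
D (MAX): max(-35, 73, -55, -63) = 73
E (MAX): max(84, -92) = 84
F (MAX): max(20, -81) = 20
A (MIN): min(-14, 73, 84, 20) = -14
G (MAX): max(72, -59) = 72
H (MAX): max(67, -77, 27) = 67
J (MAX): max(46, 88, -80) = 88
B (MIN): min(72, 67, 88) = 67
Root (MAX): max(-14, 67) = 67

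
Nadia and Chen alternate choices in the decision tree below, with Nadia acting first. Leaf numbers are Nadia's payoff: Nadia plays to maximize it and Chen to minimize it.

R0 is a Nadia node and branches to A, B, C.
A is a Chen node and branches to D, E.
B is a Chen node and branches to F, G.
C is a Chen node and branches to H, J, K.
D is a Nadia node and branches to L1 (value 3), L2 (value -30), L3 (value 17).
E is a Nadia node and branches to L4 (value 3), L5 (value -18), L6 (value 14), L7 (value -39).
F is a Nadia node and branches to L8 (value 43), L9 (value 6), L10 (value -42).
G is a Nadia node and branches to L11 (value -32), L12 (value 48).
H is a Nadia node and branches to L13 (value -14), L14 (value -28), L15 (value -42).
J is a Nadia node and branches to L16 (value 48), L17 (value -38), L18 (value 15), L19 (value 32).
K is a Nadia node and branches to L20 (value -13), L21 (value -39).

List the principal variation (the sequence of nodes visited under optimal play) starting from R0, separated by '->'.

D (Nadia): max(3, -30, 17) = 17
E (Nadia): max(3, -18, 14, -39) = 14
A (Chen): min(17, 14) = 14
F (Nadia): max(43, 6, -42) = 43
G (Nadia): max(-32, 48) = 48
B (Chen): min(43, 48) = 43
H (Nadia): max(-14, -28, -42) = -14
J (Nadia): max(48, -38, 15, 32) = 48
K (Nadia): max(-13, -39) = -13
C (Chen): min(-14, 48, -13) = -14
R0 (Nadia): max(14, 43, -14) = 43
At R0, Nadia picks B (highest: 43).
At B, Chen picks F (lowest: 43).
At F, Nadia picks L8 (highest: 43).
Terminal value 43.

R0 -> B -> F -> L8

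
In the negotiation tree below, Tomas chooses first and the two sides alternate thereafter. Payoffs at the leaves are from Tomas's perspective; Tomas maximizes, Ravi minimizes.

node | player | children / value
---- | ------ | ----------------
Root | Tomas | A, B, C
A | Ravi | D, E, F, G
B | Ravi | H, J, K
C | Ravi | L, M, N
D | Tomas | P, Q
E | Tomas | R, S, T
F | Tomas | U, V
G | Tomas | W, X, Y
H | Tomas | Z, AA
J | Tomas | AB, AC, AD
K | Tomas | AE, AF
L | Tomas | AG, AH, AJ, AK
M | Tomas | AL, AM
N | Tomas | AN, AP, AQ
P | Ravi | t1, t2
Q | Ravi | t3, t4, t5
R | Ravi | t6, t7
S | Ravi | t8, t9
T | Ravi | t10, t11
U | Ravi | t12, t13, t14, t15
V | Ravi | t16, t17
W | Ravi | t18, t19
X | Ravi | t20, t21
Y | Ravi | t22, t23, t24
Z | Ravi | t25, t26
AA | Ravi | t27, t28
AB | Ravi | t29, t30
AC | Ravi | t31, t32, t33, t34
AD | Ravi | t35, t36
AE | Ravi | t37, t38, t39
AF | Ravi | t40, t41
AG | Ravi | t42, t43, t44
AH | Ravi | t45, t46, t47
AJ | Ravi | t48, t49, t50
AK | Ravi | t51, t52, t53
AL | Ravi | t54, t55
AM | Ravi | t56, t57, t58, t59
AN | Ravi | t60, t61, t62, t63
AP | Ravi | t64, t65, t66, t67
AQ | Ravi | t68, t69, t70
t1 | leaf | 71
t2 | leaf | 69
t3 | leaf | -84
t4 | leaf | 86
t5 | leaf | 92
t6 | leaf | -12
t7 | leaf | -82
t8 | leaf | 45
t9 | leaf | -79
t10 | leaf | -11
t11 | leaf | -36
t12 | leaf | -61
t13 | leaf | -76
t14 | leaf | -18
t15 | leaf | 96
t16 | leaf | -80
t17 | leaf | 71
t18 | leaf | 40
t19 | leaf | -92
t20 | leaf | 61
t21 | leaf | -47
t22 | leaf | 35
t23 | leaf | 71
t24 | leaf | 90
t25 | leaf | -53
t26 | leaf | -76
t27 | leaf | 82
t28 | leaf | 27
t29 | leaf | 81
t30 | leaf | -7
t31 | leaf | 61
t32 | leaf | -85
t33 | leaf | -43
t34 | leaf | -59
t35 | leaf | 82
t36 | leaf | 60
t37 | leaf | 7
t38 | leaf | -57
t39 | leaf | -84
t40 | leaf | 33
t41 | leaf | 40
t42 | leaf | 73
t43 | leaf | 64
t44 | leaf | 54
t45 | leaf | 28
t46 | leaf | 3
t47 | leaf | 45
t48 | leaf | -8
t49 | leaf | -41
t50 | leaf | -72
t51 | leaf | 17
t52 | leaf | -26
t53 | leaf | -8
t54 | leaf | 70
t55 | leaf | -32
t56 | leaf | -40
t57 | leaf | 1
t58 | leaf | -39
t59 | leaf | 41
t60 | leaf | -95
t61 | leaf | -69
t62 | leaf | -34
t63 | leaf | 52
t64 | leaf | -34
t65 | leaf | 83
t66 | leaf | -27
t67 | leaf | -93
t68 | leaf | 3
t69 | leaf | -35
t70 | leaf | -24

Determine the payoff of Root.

P (Ravi): min(71, 69) = 69
Q (Ravi): min(-84, 86, 92) = -84
D (Tomas): max(69, -84) = 69
R (Ravi): min(-12, -82) = -82
S (Ravi): min(45, -79) = -79
T (Ravi): min(-11, -36) = -36
E (Tomas): max(-82, -79, -36) = -36
U (Ravi): min(-61, -76, -18, 96) = -76
V (Ravi): min(-80, 71) = -80
F (Tomas): max(-76, -80) = -76
W (Ravi): min(40, -92) = -92
X (Ravi): min(61, -47) = -47
Y (Ravi): min(35, 71, 90) = 35
G (Tomas): max(-92, -47, 35) = 35
A (Ravi): min(69, -36, -76, 35) = -76
Z (Ravi): min(-53, -76) = -76
AA (Ravi): min(82, 27) = 27
H (Tomas): max(-76, 27) = 27
AB (Ravi): min(81, -7) = -7
AC (Ravi): min(61, -85, -43, -59) = -85
AD (Ravi): min(82, 60) = 60
J (Tomas): max(-7, -85, 60) = 60
AE (Ravi): min(7, -57, -84) = -84
AF (Ravi): min(33, 40) = 33
K (Tomas): max(-84, 33) = 33
B (Ravi): min(27, 60, 33) = 27
AG (Ravi): min(73, 64, 54) = 54
AH (Ravi): min(28, 3, 45) = 3
AJ (Ravi): min(-8, -41, -72) = -72
AK (Ravi): min(17, -26, -8) = -26
L (Tomas): max(54, 3, -72, -26) = 54
AL (Ravi): min(70, -32) = -32
AM (Ravi): min(-40, 1, -39, 41) = -40
M (Tomas): max(-32, -40) = -32
AN (Ravi): min(-95, -69, -34, 52) = -95
AP (Ravi): min(-34, 83, -27, -93) = -93
AQ (Ravi): min(3, -35, -24) = -35
N (Tomas): max(-95, -93, -35) = -35
C (Ravi): min(54, -32, -35) = -35
Root (Tomas): max(-76, 27, -35) = 27

27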